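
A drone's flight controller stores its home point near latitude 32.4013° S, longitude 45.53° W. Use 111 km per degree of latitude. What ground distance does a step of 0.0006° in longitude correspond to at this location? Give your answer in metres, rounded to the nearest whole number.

56 metres

0.0006° of longitude at 32.4013° is 0.0006 × 111000 × cos 32.4013° ≈ 0.0006 × 93719.1 = 56.2314 m.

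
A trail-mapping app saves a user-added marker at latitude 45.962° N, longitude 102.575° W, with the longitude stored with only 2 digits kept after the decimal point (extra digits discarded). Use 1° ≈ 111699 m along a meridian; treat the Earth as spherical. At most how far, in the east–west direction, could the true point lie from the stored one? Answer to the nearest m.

Truncating at 2 decimal places can drop up to a full unit in the last place, so the longitude may be off by as much as 0.01°.
One degree of longitude at 45.962° is 111699 × cos 45.962° ≈ 111699 × 0.6951 = 77645.9 m.
Maximum E–W displacement: 0.01 × 77645.9 = 776.459 m.

776 m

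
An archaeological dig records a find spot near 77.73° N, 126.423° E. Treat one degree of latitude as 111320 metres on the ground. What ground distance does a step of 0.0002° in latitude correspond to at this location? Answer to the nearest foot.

0.0002° × 111320 m/° = 22.264 m.
In feet: 22.264 m ÷ 0.3048 ≈ 73.045 ft.

73 feet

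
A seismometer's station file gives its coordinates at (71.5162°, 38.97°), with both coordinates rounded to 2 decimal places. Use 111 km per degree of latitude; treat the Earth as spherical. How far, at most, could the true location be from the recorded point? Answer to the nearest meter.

582 meters

Rounding to 2 decimal places leaves each coordinate within ±0.005° of the true value.
North–south component: 0.005° × 111000 = 555 m.
East–west component at 71.5162°: 0.005° × 111000 × cos 71.5162° ≈ 0.005 × 35191.1 ≈ 175.955 m.
Worst case both components are at the extreme and orthogonal: √(555² + 175.955²) ≈ 582.224 m.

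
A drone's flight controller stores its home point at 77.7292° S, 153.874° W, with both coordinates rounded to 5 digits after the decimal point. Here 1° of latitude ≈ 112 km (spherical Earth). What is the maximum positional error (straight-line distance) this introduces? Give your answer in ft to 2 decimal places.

1.88 ft

Rounding to 5 decimal places leaves each coordinate within ±5e-06° of the true value.
N–S: 5e-06° × 112000 m/° = 0.56 m.
E–W at 77.7292°: 5e-06° × 112000 × cos 77.7292° = 5e-06 × 112000 × 0.2125 ≈ 0.119018 m.
Combining orthogonally: (0.56² + 0.119018²)^½ ≈ 0.572508 m.
In feet: 0.572508 m ÷ 0.3048 ≈ 1.8783 ft.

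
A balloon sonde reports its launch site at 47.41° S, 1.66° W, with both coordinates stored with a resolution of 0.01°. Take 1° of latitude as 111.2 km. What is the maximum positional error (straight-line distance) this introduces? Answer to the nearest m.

With a 0.01° grid the true value lies within half a step, ±0.01°/2 = ±0.005°, of the stored one.
N–S: 0.005° × 111200 m/° = 556 m.
Longitude error → 0.005 × 111200 × cos 47.41° = 0.005 × 111200 × 0.6767 ≈ 376.272 m.
Combining orthogonally: (556² + 376.272²)^½ ≈ 671.354 m.

671 m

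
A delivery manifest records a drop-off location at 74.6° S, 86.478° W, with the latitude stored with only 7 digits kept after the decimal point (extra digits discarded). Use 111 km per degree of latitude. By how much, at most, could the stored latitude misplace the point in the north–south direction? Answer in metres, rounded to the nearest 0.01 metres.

0.01 metres

Truncating at 7 decimal places can drop up to a full unit in the last place, so the latitude may be off by as much as 1e-07°.
Along the meridian that is 1e-07° × 111000 m/° = 0.0111 m.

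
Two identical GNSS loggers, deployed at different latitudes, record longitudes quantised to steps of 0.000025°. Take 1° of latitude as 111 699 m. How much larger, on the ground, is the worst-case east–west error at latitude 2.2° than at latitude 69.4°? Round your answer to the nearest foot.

3 feet

With a 0.000025° grid the true value lies within half a step, ±0.000025°/2 = ±1.25e-05°, of the stored one.
At 2.2°: 1.25e-05° × 111699 × cos 2.2° = 1.25e-05 × 111699 × 0.9993 ≈ 1.3952 m.
Error at 69.4° = 1.25e-05° × 111699 × cos 69.4° ≈ 1.3962 × 0.3518 = 0.49125 m.
Difference: 1.3952 − 0.49125 = 0.90395 m.
Converting: 0.903954 m × 3.2808 ft/m ≈ 2.9657 ft.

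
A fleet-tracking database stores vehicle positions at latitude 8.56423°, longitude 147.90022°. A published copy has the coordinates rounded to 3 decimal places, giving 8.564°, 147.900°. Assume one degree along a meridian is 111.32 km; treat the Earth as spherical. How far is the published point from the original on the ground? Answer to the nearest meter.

Δlat = 8.56423 − 8.564 = +0.00023°; Δlon = 147.90022 − 147.900 = +0.00022°.
N–S: 0.00023° × 111320 m/° = 25.6036 m.
E–W at 8.564°: 0.00022° × 111320 × cos 8.564° = 0.00022 × 111320 × 0.9889 ≈ 24.2173 m.
Combined displacement = (25.6036² + 24.2173²)^½ ≈ 35.2424 m.

35 meters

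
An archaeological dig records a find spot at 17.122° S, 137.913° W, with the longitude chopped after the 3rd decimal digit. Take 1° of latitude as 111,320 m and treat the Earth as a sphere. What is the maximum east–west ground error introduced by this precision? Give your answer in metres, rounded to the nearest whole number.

Truncating at 3 decimal places can drop up to a full unit in the last place, so the longitude may be off by as much as 0.001°.
One degree of longitude at 17.122° is 111320 × cos 17.122° ≈ 111320 × 0.9557 = 106386 m.
Maximum E–W displacement: 0.001 × 106386 = 106.386 m.

106 metres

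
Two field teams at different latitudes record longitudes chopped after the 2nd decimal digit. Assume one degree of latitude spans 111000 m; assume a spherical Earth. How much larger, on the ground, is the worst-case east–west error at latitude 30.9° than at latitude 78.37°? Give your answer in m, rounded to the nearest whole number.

729 m

Truncating at 2 decimal places can drop up to a full unit in the last place, so the longitude may be off by as much as 0.01°.
Error at 30.9° = 0.01° × 111000 × cos 30.9° ≈ 1110 × 0.8581 = 952.45 m.
At 78.37°: 0.01° × 111000 × cos 78.37° = 0.01 × 111000 × 0.2016 ≈ 223.77 m.
So the lower-latitude error exceeds the higher by 952.45 − 223.77 = 728.69 m.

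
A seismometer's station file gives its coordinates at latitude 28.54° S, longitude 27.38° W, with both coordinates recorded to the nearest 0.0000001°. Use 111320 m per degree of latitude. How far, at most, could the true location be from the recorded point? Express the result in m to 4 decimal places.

0.0074 m

Rounding to 7 decimal places leaves each coordinate within ±5e-08° of the true value.
N–S: 5e-08° × 111320 m/° = 0.005566 m.
East–west component at 28.54°: 5e-08° × 111320 × cos 28.54° ≈ 5e-08 × 97792.8 ≈ 0.00488964 m.
Worst case both components are at the extreme and orthogonal: √(0.005566² + 0.00488964²) ≈ 0.00740871 m.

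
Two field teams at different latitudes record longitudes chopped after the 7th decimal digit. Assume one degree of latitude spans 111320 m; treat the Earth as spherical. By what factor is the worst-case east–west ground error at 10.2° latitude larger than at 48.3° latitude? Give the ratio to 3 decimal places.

Truncating at 7 decimal places can drop up to a full unit in the last place, so the longitude may be off by as much as 1e-07°.
At 10.2°: 1e-07° × 111320 × cos 10.2° = 1e-07 × 111320 × 0.9842 ≈ 0.010956 m.
At 48.3°: 1e-07° × 111320 × cos 48.3° = 1e-07 × 111320 × 0.6652 ≈ 0.0074053 m.
Ratio: 0.010956 / 0.0074053 = cos 10.2° / cos 48.3° ≈ 1.4795.

1.479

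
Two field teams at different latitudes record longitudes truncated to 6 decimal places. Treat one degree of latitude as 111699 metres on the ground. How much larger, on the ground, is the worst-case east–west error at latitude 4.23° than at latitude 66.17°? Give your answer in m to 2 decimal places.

Truncating at 6 decimal places can drop up to a full unit in the last place, so the longitude may be off by as much as 1e-06°.
At 4.23°: 1e-06° × 111699 × cos 4.23° = 1e-06 × 111699 × 0.9973 ≈ 0.11139 m.
At 66.17°: 1e-06° × 111699 × cos 66.17° = 1e-06 × 111699 × 0.4040 ≈ 0.045129 m.
So the lower-latitude error exceeds the higher by 0.11139 − 0.045129 = 0.066266 m.

0.07 m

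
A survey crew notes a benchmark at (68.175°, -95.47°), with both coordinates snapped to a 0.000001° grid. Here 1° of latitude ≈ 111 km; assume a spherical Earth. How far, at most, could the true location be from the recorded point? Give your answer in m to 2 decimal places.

0.06 m

With a 0.000001° grid the true value lies within half a step, ±0.000001°/2 = ±5e-07°, of the stored one.
North–south component: 5e-07° × 111000 = 0.0555 m.
East–west component at 68.175°: 5e-07° × 111000 × cos 68.175° ≈ 5e-07 × 41266.8 ≈ 0.0206334 m.
Worst case both components are at the extreme and orthogonal: √(0.0555² + 0.0206334²) ≈ 0.0592114 m.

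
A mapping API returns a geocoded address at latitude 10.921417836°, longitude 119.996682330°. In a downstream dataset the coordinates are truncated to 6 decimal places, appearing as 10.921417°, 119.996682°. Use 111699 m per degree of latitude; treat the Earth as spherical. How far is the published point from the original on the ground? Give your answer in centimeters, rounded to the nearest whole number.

10 centimeters

The latitude changed by +0.000000836° and the longitude by +0.000000330°.
N–S: 0.000000836° × 111699 m/° = 0.0933804 m.
E–W at 10.9214°: 0.000000330° × 111699 × cos 10.9214° = 0.000000330 × 111699 × 0.9819 ≈ 0.036193 m.
Combined displacement = (0.0933804² + 0.036193²)^½ ≈ 0.100149 m.
That is 0.100149 m = 10.015 cm.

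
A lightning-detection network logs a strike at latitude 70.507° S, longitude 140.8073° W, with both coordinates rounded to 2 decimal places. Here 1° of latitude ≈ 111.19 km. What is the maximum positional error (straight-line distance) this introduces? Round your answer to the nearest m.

586 m

Rounding to 2 decimal places leaves each coordinate within ±0.005° of the true value.
N–S: 0.005° × 111190 m/° = 555.95 m.
Longitude error → 0.005 × 111190 × cos 70.507° = 0.005 × 111190 × 0.3337 ≈ 185.516 m.
Combining orthogonally: (555.95² + 185.516²)^½ ≈ 586.086 m.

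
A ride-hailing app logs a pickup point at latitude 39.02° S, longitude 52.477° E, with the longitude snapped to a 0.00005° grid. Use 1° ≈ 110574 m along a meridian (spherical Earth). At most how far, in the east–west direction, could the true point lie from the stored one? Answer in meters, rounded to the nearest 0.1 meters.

2.1 meters

With a 0.00005° grid the true value lies within half a step, ±0.00005°/2 = ±2.5e-05°, of the stored one.
Parallels shrink by cos φ, so at 39.02° a degree of longitude is 110574 × 0.7769 ≈ 85907.8 m.
East–west error: 2.5e-05° × 85907.8 m/° ≈ 2.1477 m.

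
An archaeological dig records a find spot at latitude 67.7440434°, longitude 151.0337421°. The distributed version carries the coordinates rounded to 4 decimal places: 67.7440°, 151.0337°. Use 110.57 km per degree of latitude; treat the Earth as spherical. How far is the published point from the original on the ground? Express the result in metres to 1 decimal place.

Δlat = 67.7440434 − 67.7440 = +0.0000434°; Δlon = 151.0337421 − 151.0337 = +0.0000421°.
North–south shift: 0.0000434 × 110570 = 4.79874 m.
E–W at 67.744°: 0.0000421° × 110570 × cos 67.744° = 0.0000421 × 110570 × 0.3787 ≈ 1.76306 m.
Distance: √(4.79874² + 1.76306²) ≈ 5.11236 m.

5.1 metres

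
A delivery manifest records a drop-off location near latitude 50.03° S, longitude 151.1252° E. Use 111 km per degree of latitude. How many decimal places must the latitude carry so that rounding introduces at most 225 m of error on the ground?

One degree of latitude covers 111000 m.
With N decimal places the half-ulp bound is 0.5·10⁻ᴺ°, or 0.5·10⁻ᴺ × 111000 m on the ground.
Setting 55500 × 10⁻ᴺ ≤ 225 gives 10ᴺ ≥ 246.7, i.e. N ≥ 2.39.
N = 2 would give 555 m (too coarse); N = 3 gives 55.5 m ≤ 225 m.

3 decimal places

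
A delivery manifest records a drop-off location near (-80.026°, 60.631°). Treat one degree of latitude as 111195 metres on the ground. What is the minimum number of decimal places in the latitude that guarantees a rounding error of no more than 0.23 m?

6 decimal places

One degree of latitude covers 111195 m.
N decimal places → at most half a unit in the last place, 0.5 × 10⁻ᴺ° = 111195/2 × 10⁻ᴺ m.
Need 0.5 × 111195 × 10⁻ᴺ ≤ 0.23 → 10⁻ᴺ ≤ 4.137e-06, so N ≥ 5.38.
At 5 places the error can reach 0.556 m, but 6 places keeps it to 0.0556 m.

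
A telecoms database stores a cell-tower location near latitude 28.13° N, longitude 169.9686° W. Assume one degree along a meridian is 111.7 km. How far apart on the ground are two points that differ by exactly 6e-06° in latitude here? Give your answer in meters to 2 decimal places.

0.67 meters

6e-06° × 111700 m/° = 0.6702 m.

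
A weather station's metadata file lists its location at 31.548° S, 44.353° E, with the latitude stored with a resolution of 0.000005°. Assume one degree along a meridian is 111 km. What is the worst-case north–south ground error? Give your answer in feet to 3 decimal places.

0.910 feet

With a 0.000005° grid the true value lies within half a step, ±0.000005°/2 = ±2.5e-06°, of the stored one.
North–south distance: 2.5e-06° × 111000 m/° = 0.2775 m.
In feet: 0.2775 m ÷ 0.3048 ≈ 0.91043 ft.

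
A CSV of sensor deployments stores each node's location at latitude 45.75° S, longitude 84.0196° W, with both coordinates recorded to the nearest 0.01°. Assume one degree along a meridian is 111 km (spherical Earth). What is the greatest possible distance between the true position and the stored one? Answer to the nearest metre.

Rounding to 2 decimal places leaves each coordinate within ±0.005° of the true value.
North–south component: 0.005° × 111000 = 555 m.
Longitude error → 0.005 × 111000 × cos 45.75° = 0.005 × 111000 × 0.6978 ≈ 387.274 m.
Worst case both components are at the extreme and orthogonal: √(555² + 387.274²) ≈ 676.761 m.

677 metres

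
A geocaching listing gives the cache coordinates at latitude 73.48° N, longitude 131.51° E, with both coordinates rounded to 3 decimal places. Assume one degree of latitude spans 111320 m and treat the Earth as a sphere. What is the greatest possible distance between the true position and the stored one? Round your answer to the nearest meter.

58 meters

Rounding to 3 decimal places leaves each coordinate within ±0.0005° of the true value.
Latitude error → 0.0005 × 111320 = 55.66 m along the meridian.
East–west component at 73.48°: 0.0005° × 111320 × cos 73.48° ≈ 0.0005 × 31653.8 ≈ 15.8269 m.
Worst case both components are at the extreme and orthogonal: √(55.66² + 15.8269²) ≈ 57.8665 m.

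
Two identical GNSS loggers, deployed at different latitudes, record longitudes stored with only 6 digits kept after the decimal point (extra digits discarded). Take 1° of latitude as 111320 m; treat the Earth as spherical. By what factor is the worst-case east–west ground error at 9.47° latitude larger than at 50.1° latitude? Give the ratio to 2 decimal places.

Truncating at 6 decimal places can drop up to a full unit in the last place, so the longitude may be off by as much as 1e-06°.
At 9.47°: 1e-06° × 111320 × cos 9.47° = 1e-06 × 111320 × 0.9864 ≈ 0.1098 m.
Error at 50.1° = 1e-06° × 111320 × cos 50.1° ≈ 0.11132 × 0.6414 = 0.071406 m.
The ratio reduces to cos 9.47° / cos 50.1° = 0.9864/0.6414 ≈ 1.5377.

1.54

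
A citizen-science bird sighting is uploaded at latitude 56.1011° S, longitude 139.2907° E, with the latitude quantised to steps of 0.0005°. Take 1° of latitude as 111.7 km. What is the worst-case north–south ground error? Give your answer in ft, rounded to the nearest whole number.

With a 0.0005° grid the true value lies within half a step, ±0.0005°/2 = ±0.00025°, of the stored one.
Along the meridian that is 0.00025° × 111700 m/° = 27.925 m.
Converting: 27.925 m × 3.2808 ft/m ≈ 91.617 ft.

92 ft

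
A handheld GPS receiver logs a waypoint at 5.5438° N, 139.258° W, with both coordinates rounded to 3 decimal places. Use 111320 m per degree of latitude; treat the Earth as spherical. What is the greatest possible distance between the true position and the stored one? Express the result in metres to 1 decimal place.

78.5 metres

Rounding to 3 decimal places leaves each coordinate within ±0.0005° of the true value.
N–S: 0.0005° × 111320 m/° = 55.66 m.
East–west component at 5.5438°: 0.0005° × 111320 × cos 5.5438° ≈ 0.0005 × 110799 ≈ 55.3997 m.
Worst case both components are at the extreme and orthogonal: √(55.66² + 55.3997²) ≈ 78.5313 m.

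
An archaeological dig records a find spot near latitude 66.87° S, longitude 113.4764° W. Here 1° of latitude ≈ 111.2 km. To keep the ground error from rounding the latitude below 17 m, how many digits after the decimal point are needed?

4 decimal places

One degree of latitude covers 111200 m.
Rounding to N decimal places gives at most 0.5 × 10⁻ᴺ degrees of error, i.e. 0.5 × 10⁻ᴺ × 111200 m.
Setting 55600 × 10⁻ᴺ ≤ 17 gives 10ᴺ ≥ 3271, i.e. N ≥ 3.51.
So 4 decimal places suffice (5.56 m); 3 would allow up to 55.6 m.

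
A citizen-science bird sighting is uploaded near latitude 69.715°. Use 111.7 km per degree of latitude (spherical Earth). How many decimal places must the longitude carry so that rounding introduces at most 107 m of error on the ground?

At 69.715° one degree of longitude covers 111700 × cos 69.715° ≈ 111700 × 0.3467 ≈ 38725.3 m.
With N decimal places the half-ulp bound is 0.5·10⁻ᴺ°, or 0.5·10⁻ᴺ × 38725.3 m on the ground.
Setting 19362.6 × 10⁻ᴺ ≤ 107 gives 10ᴺ ≥ 181, i.e. N ≥ 2.26.
At 2 places the error can reach 194 m, but 3 places keeps it to 19.4 m.

3 decimal places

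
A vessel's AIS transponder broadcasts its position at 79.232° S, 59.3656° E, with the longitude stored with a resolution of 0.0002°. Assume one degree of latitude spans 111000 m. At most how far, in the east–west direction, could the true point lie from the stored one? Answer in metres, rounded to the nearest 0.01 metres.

With a 0.0002° grid the true value lies within half a step, ±0.0002°/2 = ±0.0001°, of the stored one.
Parallels shrink by cos φ, so at 79.232° a degree of longitude is 111000 × 0.1868 ≈ 20738.4 m.
East–west error: 0.0001° × 20738.4 m/° ≈ 2.07384 m.

2.07 metres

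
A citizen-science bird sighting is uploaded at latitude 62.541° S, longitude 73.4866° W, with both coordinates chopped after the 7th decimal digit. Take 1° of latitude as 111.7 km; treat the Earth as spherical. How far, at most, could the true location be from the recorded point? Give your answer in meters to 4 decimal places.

0.0123 meters

Truncating at 7 decimal places can drop up to a full unit in the last place, so each coordinate may be off by as much as 1e-07°.
N–S: 1e-07° × 111700 m/° = 0.01117 m.
East–west component at 62.541°: 1e-07° × 111700 × cos 62.541° ≈ 1e-07 × 51506.4 ≈ 0.00515064 m.
Worst case both components are at the extreme and orthogonal: √(0.01117² + 0.00515064²) ≈ 0.0123003 m.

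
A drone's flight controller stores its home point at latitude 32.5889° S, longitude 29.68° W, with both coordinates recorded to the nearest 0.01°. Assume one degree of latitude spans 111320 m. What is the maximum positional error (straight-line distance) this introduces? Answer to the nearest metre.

728 metres

Rounding to 2 decimal places leaves each coordinate within ±0.005° of the true value.
N–S: 0.005° × 111320 m/° = 556.6 m.
Longitude error → 0.005 × 111320 × cos 32.5889° = 0.005 × 111320 × 0.8426 ≈ 468.967 m.
Worst case both components are at the extreme and orthogonal: √(556.6² + 468.967²) ≈ 727.828 m.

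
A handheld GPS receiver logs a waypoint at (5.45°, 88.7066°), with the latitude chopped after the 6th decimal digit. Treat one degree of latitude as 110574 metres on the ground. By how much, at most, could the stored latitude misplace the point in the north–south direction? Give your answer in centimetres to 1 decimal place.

Truncating at 6 decimal places can drop up to a full unit in the last place, so the latitude may be off by as much as 1e-06°.
Along the meridian that is 1e-06° × 110574 m/° = 0.110574 m.
That is 0.110574 m = 11.057 cm.

11.1 centimetres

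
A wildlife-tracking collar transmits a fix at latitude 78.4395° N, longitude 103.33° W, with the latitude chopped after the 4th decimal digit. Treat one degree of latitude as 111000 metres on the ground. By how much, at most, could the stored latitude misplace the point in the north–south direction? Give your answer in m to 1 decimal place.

Truncating at 4 decimal places can drop up to a full unit in the last place, so the latitude may be off by as much as 0.0001°.
Along the meridian that is 0.0001° × 111000 m/° = 11.1 m.

11.1 m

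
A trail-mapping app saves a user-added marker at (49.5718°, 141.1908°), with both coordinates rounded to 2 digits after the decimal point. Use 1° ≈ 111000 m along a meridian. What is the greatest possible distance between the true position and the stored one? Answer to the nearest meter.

Rounding to 2 decimal places leaves each coordinate within ±0.005° of the true value.
N–S: 0.005° × 111000 m/° = 555 m.
East–west component at 49.5718°: 0.005° × 111000 × cos 49.5718° ≈ 0.005 × 71982.9 ≈ 359.915 m.
Combining orthogonally: (555² + 359.915²)^½ ≈ 661.486 m.

661 meters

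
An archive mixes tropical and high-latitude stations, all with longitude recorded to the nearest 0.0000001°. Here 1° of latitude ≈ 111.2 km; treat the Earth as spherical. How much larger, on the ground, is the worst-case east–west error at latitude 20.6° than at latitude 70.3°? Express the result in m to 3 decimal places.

0.003 m

Rounding to 7 decimal places leaves the longitude within ±5e-08° of the true value.
At 20.6°: 5e-08° × 111200 × cos 20.6° = 5e-08 × 111200 × 0.9361 ≈ 0.0052045 m.
Error at 70.3° = 5e-08° × 111200 × cos 70.3° ≈ 0.00556 × 0.3371 = 0.0018742 m.
So the lower-latitude error exceeds the higher by 0.0052045 − 0.0018742 = 0.0033302 m.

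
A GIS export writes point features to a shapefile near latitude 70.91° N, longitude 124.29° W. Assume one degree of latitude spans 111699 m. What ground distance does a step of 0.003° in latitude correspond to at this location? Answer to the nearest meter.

Along a meridian 0.003° is 0.003 × 111699 = 335.097 m.

335 meters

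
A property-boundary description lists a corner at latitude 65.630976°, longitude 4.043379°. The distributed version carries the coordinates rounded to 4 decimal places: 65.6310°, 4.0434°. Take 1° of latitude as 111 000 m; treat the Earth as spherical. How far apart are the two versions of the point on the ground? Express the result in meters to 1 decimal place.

Δlat = 65.630976 − 65.6310 = -0.000024°; Δlon = 4.043379 − 4.0434 = -0.000021°.
N–S: -0.000024° × 111000 m/° = -2.664 m.
E–W at 65.631°: -0.000021° × 111000 × cos 65.631° = -0.000021 × 111000 × 0.4126 ≈ -0.961798 m.
Hypotenuse of the two orthogonal shifts: √(2.664² + 0.961798²) = 2.8323 m.

2.8 meters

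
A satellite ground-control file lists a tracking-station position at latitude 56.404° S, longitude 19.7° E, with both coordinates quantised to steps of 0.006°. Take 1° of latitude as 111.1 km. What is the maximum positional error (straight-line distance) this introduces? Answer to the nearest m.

With a 0.006° grid the true value lies within half a step, ±0.006°/2 = ±0.003°, of the stored one.
North–south component: 0.003° × 111100 = 333.3 m.
E–W at 56.404°: 0.003° × 111100 × cos 56.404° = 0.003 × 111100 × 0.5533 ≈ 184.426 m.
Combining orthogonally: (333.3² + 184.426²)^½ ≈ 380.922 m.

381 m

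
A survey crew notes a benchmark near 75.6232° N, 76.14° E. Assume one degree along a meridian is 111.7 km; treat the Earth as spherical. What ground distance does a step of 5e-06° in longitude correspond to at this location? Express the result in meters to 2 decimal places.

One degree of longitude here spans 111700 × cos 75.6232° = 111700 × 0.2483 ≈ 27734.8 m; 5e-06° of that is 0.138674 m.

0.14 meters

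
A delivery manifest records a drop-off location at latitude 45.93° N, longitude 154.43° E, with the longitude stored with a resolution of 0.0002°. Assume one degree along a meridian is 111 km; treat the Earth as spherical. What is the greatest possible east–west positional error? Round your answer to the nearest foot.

25 feet

With a 0.0002° grid the true value lies within half a step, ±0.0002°/2 = ±0.0001°, of the stored one.
At latitude 45.93° a degree of longitude spans 111000 m × cos 45.93° = 111000 × 0.6955 ≈ 77204.6 m.
East–west error: 0.0001° × 77204.6 m/° ≈ 7.72046 m.
Converting: 7.72046 m × 3.2808 ft/m ≈ 25.33 ft.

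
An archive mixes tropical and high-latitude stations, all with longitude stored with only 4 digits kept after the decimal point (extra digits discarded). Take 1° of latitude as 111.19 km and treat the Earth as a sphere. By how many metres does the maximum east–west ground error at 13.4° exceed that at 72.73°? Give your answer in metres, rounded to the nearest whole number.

8 metres

Truncating at 4 decimal places can drop up to a full unit in the last place, so the longitude may be off by as much as 0.0001°.
Error at 13.4° = 0.0001° × 111190 × cos 13.4° ≈ 11.119 × 0.9728 = 10.816 m.
At 72.73°: 0.0001° × 111190 × cos 72.73° = 0.0001 × 111190 × 0.2969 ≈ 3.301 m.
Difference: 10.816 − 3.301 = 7.5153 m.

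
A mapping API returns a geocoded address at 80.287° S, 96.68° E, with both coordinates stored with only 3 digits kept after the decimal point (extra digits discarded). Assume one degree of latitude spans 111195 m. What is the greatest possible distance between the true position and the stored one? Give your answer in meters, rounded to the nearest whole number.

Truncating at 3 decimal places can drop up to a full unit in the last place, so each coordinate may be off by as much as 0.001°.
North–south component: 0.001° × 111195 = 111.195 m.
E–W at 80.287°: 0.001° × 111195 × cos 80.287° = 0.001 × 111195 × 0.1687 ≈ 18.76 m.
Worst case both components are at the extreme and orthogonal: √(111.195² + 18.76²) ≈ 112.766 m.

113 meters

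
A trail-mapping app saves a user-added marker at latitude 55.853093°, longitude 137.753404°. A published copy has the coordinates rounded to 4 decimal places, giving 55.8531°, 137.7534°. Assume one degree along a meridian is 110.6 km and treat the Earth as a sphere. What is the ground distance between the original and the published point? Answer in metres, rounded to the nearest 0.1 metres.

0.8 metres

The latitude changed by -0.000007° and the longitude by +0.000004°.
N–S: -0.000007° × 110600 m/° = -0.7742 m.
E–W at 55.8531°: 0.000004° × 110600 × cos 55.8531° = 0.000004 × 110600 × 0.5613 ≈ 0.248326 m.
Hypotenuse of the two orthogonal shifts: √(0.7742² + 0.248326²) = 0.813051 m.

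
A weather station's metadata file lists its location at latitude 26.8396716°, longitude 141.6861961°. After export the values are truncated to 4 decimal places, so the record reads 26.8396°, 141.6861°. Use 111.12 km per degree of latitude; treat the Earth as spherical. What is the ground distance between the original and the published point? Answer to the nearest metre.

The latitude changed by +0.0000716° and the longitude by +0.0000961°.
N–S: 0.0000716° × 111120 m/° = 7.95619 m.
East–west at this latitude: 0.0000961° × 111120 × cos 26.8396° ≈ 0.0000961 × 99149.5 = 9.52827 m.
Hypotenuse of the two orthogonal shifts: √(7.95619² + 9.52827²) = 12.4133 m.

12 metres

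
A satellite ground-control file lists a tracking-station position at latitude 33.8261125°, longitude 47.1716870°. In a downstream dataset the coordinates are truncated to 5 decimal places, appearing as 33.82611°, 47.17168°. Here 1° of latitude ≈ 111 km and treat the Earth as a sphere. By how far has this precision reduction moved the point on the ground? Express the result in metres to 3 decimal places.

0.703 metres

Δlat = 33.8261125 − 33.82611 = +0.0000025°; Δlon = 47.1716870 − 47.17168 = +0.0000070°.
N–S: 0.0000025° × 111000 m/° = 0.2775 m.
East–west at this latitude: 0.0000070° × 111000 × cos 33.8261° ≈ 0.0000070 × 92211.1 = 0.645478 m.
Hypotenuse of the two orthogonal shifts: √(0.2775² + 0.645478²) = 0.702601 m.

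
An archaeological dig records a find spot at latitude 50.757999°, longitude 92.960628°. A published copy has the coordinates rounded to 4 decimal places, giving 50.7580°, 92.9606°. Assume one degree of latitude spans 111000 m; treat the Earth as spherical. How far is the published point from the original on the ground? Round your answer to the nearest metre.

Δlat = 50.757999 − 50.7580 = -0.000001°; Δlon = 92.960628 − 92.9606 = +0.000028°.
N–S: -0.000001° × 111000 m/° = -0.111 m.
E–W at 50.758°: 0.000028° × 111000 × cos 50.758° = 0.000028 × 111000 × 0.6326 ≈ 1.96611 m.
Distance: √(0.111² + 1.96611²) ≈ 1.96924 m.

2 metres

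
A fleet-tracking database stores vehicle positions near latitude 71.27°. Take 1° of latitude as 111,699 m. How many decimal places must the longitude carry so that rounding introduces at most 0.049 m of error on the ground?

6 decimal places

At 71.27° one degree of longitude covers 111699 × cos 71.27° ≈ 111699 × 0.3211 ≈ 35867.5 m.
With N decimal places the half-ulp bound is 0.5·10⁻ᴺ°, or 0.5·10⁻ᴺ × 35867.5 m on the ground.
Setting 17933.8 × 10⁻ᴺ ≤ 0.049 gives 10ᴺ ≥ 3.66e+05, i.e. N ≥ 5.56.
N = 5 would give 0.179 m (too coarse); N = 6 gives 0.0179 m ≤ 0.049 m.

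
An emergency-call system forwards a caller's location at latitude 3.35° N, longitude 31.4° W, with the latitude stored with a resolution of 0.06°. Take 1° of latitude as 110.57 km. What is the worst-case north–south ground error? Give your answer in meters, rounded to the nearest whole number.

3317 meters

With a 0.06° grid the true value lies within half a step, ±0.06°/2 = ±0.03°, of the stored one.
So the N–S error is at most 0.03 × 110570 = 3317.1 m.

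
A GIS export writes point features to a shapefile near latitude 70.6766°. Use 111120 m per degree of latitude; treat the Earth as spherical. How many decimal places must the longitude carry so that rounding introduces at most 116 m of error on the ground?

3 decimal places

At 70.6766° one degree of longitude covers 111120 × cos 70.6766° ≈ 111120 × 0.3309 ≈ 36769.6 m.
Rounding to N decimal places gives at most 0.5 × 10⁻ᴺ degrees of error, i.e. 0.5 × 10⁻ᴺ × 36769.6 m.
Setting 18384.8 × 10⁻ᴺ ≤ 116 gives 10ᴺ ≥ 158.5, i.e. N ≥ 2.20.
N = 2 would give 184 m (too coarse); N = 3 gives 18.4 m ≤ 116 m.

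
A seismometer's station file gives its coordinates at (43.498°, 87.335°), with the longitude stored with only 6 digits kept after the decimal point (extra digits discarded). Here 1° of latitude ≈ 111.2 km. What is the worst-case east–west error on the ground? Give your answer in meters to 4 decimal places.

Truncating at 6 decimal places can drop up to a full unit in the last place, so the longitude may be off by as much as 1e-06°.
One degree of longitude at 43.498° is 111200 × cos 43.498° ≈ 111200 × 0.7254 = 80664.3 m.
East–west error: 1e-06° × 80664.3 m/° ≈ 0.0806643 m.

0.0807 meters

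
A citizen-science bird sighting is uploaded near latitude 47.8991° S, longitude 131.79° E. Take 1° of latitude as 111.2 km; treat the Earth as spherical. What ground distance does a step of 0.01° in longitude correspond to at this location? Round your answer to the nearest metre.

0.01° of longitude at 47.8991° is 0.01 × 111200 × cos 47.8991° ≈ 0.01 × 74552.7 = 745.527 m.

746 metres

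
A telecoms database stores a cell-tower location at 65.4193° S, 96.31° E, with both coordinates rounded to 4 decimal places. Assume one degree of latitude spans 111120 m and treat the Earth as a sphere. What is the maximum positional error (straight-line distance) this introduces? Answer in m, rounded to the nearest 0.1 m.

6.0 m

Rounding to 4 decimal places leaves each coordinate within ±5e-05° of the true value.
Latitude error → 5e-05 × 111120 = 5.556 m along the meridian.
E–W at 65.4193°: 5e-05° × 111120 × cos 65.4193° = 5e-05 × 111120 × 0.4160 ≈ 2.31115 m.
Worst case both components are at the extreme and orthogonal: √(5.556² + 2.31115²) ≈ 6.01752 m.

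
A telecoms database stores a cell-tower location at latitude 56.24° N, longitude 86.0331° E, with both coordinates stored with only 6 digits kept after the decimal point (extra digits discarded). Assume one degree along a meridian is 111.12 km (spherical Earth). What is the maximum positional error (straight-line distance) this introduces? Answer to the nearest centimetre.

13 centimetres

Truncating at 6 decimal places can drop up to a full unit in the last place, so each coordinate may be off by as much as 1e-06°.
North–south component: 1e-06° × 111120 = 0.11112 m.
E–W at 56.24°: 1e-06° × 111120 × cos 56.24° = 1e-06 × 111120 × 0.5557 ≈ 0.0617511 m.
Combining orthogonally: (0.11112² + 0.0617511²)^½ ≈ 0.127125 m.
That is 0.127125 m = 12.713 cm.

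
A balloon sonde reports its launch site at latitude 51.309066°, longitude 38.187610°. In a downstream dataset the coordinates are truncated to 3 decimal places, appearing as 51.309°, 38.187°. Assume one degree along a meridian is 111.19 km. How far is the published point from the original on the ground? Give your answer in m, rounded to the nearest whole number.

43 m

The latitude changed by +0.000066° and the longitude by +0.000610°.
N–S: 0.000066° × 111190 m/° = 7.33854 m.
East–west at this latitude: 0.000610° × 111190 × cos 51.309° ≈ 0.000610 × 69507.1 = 42.3993 m.
Distance: √(7.33854² + 42.3993²) ≈ 43.0297 m.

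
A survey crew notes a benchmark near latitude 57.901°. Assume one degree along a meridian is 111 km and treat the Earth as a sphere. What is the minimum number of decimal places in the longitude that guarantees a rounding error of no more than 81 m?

At 57.901° one degree of longitude covers 111000 × cos 57.901° ≈ 111000 × 0.5314 ≈ 58983.6 m.
With N decimal places the half-ulp bound is 0.5·10⁻ᴺ°, or 0.5·10⁻ᴺ × 58983.6 m on the ground.
Need 0.5 × 58983.6 × 10⁻ᴺ ≤ 81 → 10⁻ᴺ ≤ 2.747e-03, so N ≥ 2.56.
N = 2 would give 295 m (too coarse); N = 3 gives 29.5 m ≤ 81 m.

3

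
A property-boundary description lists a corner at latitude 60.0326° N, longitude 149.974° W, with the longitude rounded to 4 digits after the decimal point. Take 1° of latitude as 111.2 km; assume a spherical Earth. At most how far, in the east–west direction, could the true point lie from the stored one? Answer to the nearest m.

Rounding to 4 decimal places leaves the longitude within ±5e-05° of the true value.
Parallels shrink by cos φ, so at 60.0326° a degree of longitude is 111200 × 0.4995 ≈ 55545.2 m.
East–west error: 5e-05° × 55545.2 m/° ≈ 2.77726 m.

3 m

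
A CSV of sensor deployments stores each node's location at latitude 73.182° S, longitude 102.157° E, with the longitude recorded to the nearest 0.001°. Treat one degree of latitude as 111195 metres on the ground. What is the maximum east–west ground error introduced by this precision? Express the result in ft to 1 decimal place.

52.8 ft

Rounding to 3 decimal places leaves the longitude within ±0.0005° of the true value.
One degree of longitude at 73.182° is 111195 × cos 73.182° ≈ 111195 × 0.2893 = 32172.3 m.
So at most 0.0005° × 32172.3 ≈ 16.0862 m east–west.
In feet: 16.0862 m ÷ 0.3048 ≈ 52.776 ft.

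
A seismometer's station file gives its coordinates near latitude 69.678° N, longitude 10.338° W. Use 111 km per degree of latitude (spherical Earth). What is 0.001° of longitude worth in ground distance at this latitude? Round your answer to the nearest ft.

At 69.678° a degree of longitude is 111000 × cos 69.678° ≈ 38549.8 m, so 0.001° corresponds to 38.5498 m.
Converting: 38.5498 m × 3.2808 ft/m ≈ 126.48 ft.

126 ft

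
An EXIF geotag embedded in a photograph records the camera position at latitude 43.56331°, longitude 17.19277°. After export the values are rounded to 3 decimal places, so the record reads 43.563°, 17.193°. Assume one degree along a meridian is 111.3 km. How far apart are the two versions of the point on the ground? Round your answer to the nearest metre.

39 metres

The latitude changed by +0.00031° and the longitude by -0.00023°.
N–S: 0.00031° × 111300 m/° = 34.503 m.
E–W at 43.563°: -0.00023° × 111300 × cos 43.563° = -0.00023 × 111300 × 0.7246 ≈ -18.5495 m.
Distance: √(34.503² + 18.5495²) ≈ 39.1732 m.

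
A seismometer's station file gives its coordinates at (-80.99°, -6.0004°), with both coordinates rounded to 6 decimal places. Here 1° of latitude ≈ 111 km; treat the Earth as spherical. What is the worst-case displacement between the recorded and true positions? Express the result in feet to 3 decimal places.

Rounding to 6 decimal places leaves each coordinate within ±5e-07° of the true value.
N–S: 5e-07° × 111000 m/° = 0.0555 m.
Longitude error → 5e-07 × 111000 × cos 80.99° = 5e-07 × 111000 × 0.1566 ≈ 0.00869168 m.
The two errors are perpendicular, so the maximum displacement is √(0.0555² + 0.00869168²) ≈ 0.0561765 m.
Converting: 0.0561765 m × 3.2808 ft/m ≈ 0.18431 ft.

0.184 feet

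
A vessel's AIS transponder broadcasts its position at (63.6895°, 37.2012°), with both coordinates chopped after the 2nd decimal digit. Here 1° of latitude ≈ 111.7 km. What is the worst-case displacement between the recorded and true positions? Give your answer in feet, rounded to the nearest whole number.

Truncating at 2 decimal places can drop up to a full unit in the last place, so each coordinate may be off by as much as 0.01°.
North–south component: 0.01° × 111700 = 1117 m.
E–W at 63.6895°: 0.01° × 111700 × cos 63.6895° = 0.01 × 111700 × 0.4432 ≈ 495.094 m.
The two errors are perpendicular, so the maximum displacement is √(1117² + 495.094²) ≈ 1221.8 m.
In feet: 1221.8 m ÷ 0.3048 ≈ 4008.5 ft.

4009 feet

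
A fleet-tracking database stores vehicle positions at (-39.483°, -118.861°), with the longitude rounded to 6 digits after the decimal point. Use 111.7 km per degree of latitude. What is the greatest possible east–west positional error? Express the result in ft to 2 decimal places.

Rounding to 6 decimal places leaves the longitude within ±5e-07° of the true value.
One degree of longitude at 39.483° is 111700 × cos 39.483° ≈ 111700 × 0.7718 = 86211.5 m.
So at most 5e-07° × 86211.5 ≈ 0.0431058 m east–west.
Converting: 0.0431058 m × 3.2808 ft/m ≈ 0.14142 ft.

0.14 ft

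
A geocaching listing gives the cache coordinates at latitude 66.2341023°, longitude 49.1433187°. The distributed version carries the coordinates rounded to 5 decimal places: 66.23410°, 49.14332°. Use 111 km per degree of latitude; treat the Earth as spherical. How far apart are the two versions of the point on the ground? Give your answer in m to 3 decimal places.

0.262 m

The latitude changed by +0.0000023° and the longitude by -0.0000013°.
N–S: 0.0000023° × 111000 m/° = 0.2553 m.
E–W at 66.2341°: -0.0000013° × 111000 × cos 66.2341° = -0.0000013 × 111000 × 0.4030 ≈ -0.058153 m.
Distance: √(0.2553² + 0.058153²) ≈ 0.261839 m.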